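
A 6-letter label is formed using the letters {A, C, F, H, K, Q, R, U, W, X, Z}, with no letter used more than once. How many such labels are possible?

332640

With no repetition, fill the 6 letters in order: 11 choices, then 10, down to 6.
That product is 11 × 10 × 9 × 8 × 7 × 6 = 332640.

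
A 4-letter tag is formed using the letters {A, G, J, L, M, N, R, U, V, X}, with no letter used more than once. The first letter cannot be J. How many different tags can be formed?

4536

The first letter has 10−1 = 9 choices (anything except J).
The remaining 3 letters are filled from the other 9 symbols without repetition: 9 × 8 × 7 = 504.
Total: 9 × 504 = 4536.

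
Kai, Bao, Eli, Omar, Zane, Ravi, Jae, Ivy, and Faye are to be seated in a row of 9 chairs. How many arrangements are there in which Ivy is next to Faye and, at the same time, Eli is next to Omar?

Treat {Ivy,Faye} as one block (2 orders) and {Eli,Omar} as another (2 orders).
That leaves 7 units to arrange: 2 × 2 × 7! = 4 × 5040 = 20160.

20160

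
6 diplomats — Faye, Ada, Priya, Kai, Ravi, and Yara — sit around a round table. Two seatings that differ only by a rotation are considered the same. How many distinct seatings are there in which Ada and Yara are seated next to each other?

48

Treat {Ada, Yara} as one unit (2 internal orders) and seat the resulting 5 units around the table: (4)! circular arrangements.
So 2 × (4)! = 2 × 24 = 48.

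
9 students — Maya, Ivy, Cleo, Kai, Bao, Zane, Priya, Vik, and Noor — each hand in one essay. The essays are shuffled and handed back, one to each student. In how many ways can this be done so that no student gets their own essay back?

133496

This is the derangement count D_9: permutations of 9 items with no fixed point.
By inclusion–exclusion this is Σ_{j=0}^{9} (−1)^j C(9,j)·(9−j)!.
Computing: 362880 − 362880 + 181440 − 60480 + 15120 − 3024 + 504 − 72 + 9 − 1 = 133496.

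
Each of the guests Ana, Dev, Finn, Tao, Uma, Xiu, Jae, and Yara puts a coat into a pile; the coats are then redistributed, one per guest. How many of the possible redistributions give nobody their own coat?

This is the derangement count D_8: permutations of 8 items with no fixed point.
By inclusion–exclusion this is Σ_{j=0}^{8} (−1)^j C(8,j)·(8−j)!.
Computing: 40320 − 40320 + 20160 − 6720 + 1680 − 336 + 56 − 8 + 1 = 14833.

14833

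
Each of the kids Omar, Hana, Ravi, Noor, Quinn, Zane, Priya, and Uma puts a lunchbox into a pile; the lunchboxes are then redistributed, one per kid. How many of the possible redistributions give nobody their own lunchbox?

14833

Let Aᵢ be the assignments in which kid i gets their own lunchbox. We want the size of the complement of A₁∪…∪A_8.
By inclusion–exclusion this is Σ_{j=0}^{8} (−1)^j C(8,j)·(8−j)!.
Computing: 40320 − 40320 + 20160 − 6720 + 1680 − 336 + 56 − 8 + 1 = 14833.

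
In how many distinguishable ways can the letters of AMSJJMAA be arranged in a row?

AMSJJMAA has 8 letters with A appearing 3 times, J appearing twice, and M appearing twice.
Dividing 8! = 40320 by 3!·2!·2! = 24 for the repeated letters gives 1680.

1680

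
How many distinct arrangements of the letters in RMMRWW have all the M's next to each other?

Treat the 2 copies of M as a single block. The multiset to arrange is then {MM, R, R, W, W}, 5 items in all.
That gives (5)!/(2!·2!) = 30 arrangements.

30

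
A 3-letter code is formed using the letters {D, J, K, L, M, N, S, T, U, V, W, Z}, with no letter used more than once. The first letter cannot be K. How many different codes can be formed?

1210

The first letter has 12−1 = 11 choices (anything except K).
The remaining 2 letters are filled from the other 11 symbols without repetition: 11 × 10 = 110.
Total: 11 × 110 = 1210.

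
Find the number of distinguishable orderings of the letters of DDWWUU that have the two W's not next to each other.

60

Total arrangements of DDWWUU: 6!/(2!·2!·2!) = 90.
If the two W's are adjacent, glue them into one block, leaving 5 items to arrange: (5)!/(2!·2!) = 30 ways.
Hence 90 − 30 = 60.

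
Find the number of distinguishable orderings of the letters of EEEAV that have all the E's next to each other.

Treat the 3 copies of E as a single block. The multiset to arrange is then {EEE, A, V}, 3 items in all.
All 3 items are distinct, so there are (3)! = 6 arrangements.

6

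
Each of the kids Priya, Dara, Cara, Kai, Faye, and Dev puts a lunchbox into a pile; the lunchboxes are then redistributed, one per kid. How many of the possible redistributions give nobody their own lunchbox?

265

Let Aᵢ be the assignments in which kid i gets their own lunchbox. We want the size of the complement of A₁∪…∪A_6.
By inclusion–exclusion this is Σ_{j=0}^{6} (−1)^j C(6,j)·(6−j)!.
Computing: 720 − 720 + 360 − 120 + 30 − 6 + 1 = 265.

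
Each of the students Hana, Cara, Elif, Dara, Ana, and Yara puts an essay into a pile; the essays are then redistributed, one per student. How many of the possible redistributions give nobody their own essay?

This is the derangement count D_6: permutations of 6 items with no fixed point.
By inclusion–exclusion this is Σ_{j=0}^{6} (−1)^j C(6,j)·(6−j)!.
Computing: 720 − 720 + 360 − 120 + 30 − 6 + 1 = 265.

265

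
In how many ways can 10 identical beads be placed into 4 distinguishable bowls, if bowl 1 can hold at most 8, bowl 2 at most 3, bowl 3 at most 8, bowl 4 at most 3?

Without the upper bounds there are C(13,3) = 286 ways to split 10 among 4 bowls.
Subtract solutions that violate a single cap (substitute x_i' = x_i − (cap_i+1)): x_1 ≥ 9 gives C(4,3) = 4; x_2 ≥ 4 gives C(9,3) = 84; x_3 ≥ 9 gives C(4,3) = 4; x_4 ≥ 4 gives C(9,3) = 84. Together 176.
Add back pairs where two caps are both exceeded: 0 + 0 + 0 + 0 + 10 + 0 = 10.
By inclusion–exclusion the count is 286 − 176 + 10 = 120.

120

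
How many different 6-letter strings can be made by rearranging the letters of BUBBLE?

120

BUBBLE has 6 letters with B appearing 3 times.
So there are 6! / (3!) = 120 distinguishable arrangements.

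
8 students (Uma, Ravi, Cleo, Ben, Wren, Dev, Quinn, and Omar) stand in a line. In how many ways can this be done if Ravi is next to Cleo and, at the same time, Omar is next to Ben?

Treat {Ravi,Cleo} as one block (2 orders) and {Omar,Ben} as another (2 orders).
That leaves 6 units to arrange: 2 × 2 × 6! = 4 × 720 = 2880.

2880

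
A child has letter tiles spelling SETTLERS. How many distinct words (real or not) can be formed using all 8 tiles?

Letter multiplicities in SETTLERS: E×2, L×1, R×1, S×2, T×2.
So there are 8! / (2!·2!·2!) = 5040 distinguishable arrangements.

5040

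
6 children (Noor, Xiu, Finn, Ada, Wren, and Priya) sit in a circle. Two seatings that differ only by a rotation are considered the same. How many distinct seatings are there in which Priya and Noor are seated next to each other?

Treat {Priya, Noor} as one unit (2 internal orders) and seat the resulting 5 units around the table: (4)! circular arrangements.
So 2 × (4)! = 2 × 24 = 48.

48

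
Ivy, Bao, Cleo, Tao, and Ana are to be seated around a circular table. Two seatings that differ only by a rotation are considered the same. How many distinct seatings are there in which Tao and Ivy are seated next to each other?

Glue Tao and Ivy into a block (2 internal orders). Seating 4 units around a circle gives (3)! arrangements.
So 2 × (3)! = 2 × 6 = 12.

12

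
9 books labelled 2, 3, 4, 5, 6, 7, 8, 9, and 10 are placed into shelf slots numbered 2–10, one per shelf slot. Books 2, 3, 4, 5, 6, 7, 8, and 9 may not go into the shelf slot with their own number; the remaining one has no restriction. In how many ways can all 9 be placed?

Let Aᵢ (for 2 ≤ i ≤ 9) be the placements that put book i in its forbidden shelf slot. Any j of these fix j positions, leaving (9−j)! ways to fill the rest, and there are C(8,j) ways to pick which j.
By inclusion–exclusion, the number of valid placements is Σ_{j=0}^{8} (−1)^j C(8,j)·(9−j)!.
Computing: 362880 − 322560 + 141120 − 40320 + 8400 − 1344 + 168 − 16 + 1 = 148329.

148329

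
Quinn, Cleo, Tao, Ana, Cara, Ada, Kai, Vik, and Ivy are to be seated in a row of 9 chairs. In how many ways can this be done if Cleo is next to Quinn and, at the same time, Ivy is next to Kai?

Treat {Cleo,Quinn} as one block (2 orders) and {Ivy,Kai} as another (2 orders).
That leaves 7 units to arrange: 2 × 2 × 7! = 4 × 5040 = 20160.

20160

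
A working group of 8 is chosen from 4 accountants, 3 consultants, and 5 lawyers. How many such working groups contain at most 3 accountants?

425

Split by how many accountants are chosen (0 through 3).
Sum: C(4,0)·C(8,8) + C(4,1)·C(8,7) + C(4,2)·C(8,6) + C(4,3)·C(8,5) = 1 + 32 + 168 + 224 = 425.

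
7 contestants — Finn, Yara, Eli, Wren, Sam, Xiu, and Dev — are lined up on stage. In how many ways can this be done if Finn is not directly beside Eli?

There are 7! = 5040 arrangements in all. If Finn and Eli are adjacent, merging them into one block gives 2·(6)! = 1440 arrangements.
Complementary counting: 5040 − 1440 = 3600.

3600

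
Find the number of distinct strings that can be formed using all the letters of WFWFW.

WFWFW has 5 letters with F appearing twice and W appearing 3 times.
The number of distinct arrangements is 5!/(3!·2!) = 120/12 = 10.

10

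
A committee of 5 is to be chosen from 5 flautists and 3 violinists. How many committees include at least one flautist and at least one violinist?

55

With no constraint there are C(8,5) = 56 possible selections.
Selections missing a whole group: no flautists → C(3,5) = 0; no violinists → C(5,5) = 1.
Both groups omitted at once is impossible, so 56 − 1 = 55.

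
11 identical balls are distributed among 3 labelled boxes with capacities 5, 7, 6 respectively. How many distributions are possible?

Without the upper bounds there are C(13,2) = 78 ways to split 11 among 3 boxes.
Subtract solutions that violate a single cap (substitute x_i' = x_i − (cap_i+1)): x_1 ≥ 6 gives C(7,2) = 21; x_2 ≥ 8 gives C(5,2) = 10; x_3 ≥ 7 gives C(6,2) = 15. Together 46.
No two caps can be exceeded simultaneously, so the pair terms are all 0.
By inclusion–exclusion the count is 78 − 46 + 0 = 32.

32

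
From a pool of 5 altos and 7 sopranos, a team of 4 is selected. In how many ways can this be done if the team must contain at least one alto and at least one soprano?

455

With no constraint there are C(12,4) = 495 possible selections.
Subtract selections that omit an entire group: no altos → C(7,4) = 35; no sopranos → C(5,4) = 5.
Both groups omitted at once is impossible, so 495 − 40 = 455.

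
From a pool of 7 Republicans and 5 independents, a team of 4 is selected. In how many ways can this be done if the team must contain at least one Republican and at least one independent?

455

With no constraint there are C(12,4) = 495 possible selections.
Selections missing a whole group: no Republicans → C(5,4) = 5; no independents → C(7,4) = 35.
Both groups omitted at once is impossible, so 495 − 40 = 455.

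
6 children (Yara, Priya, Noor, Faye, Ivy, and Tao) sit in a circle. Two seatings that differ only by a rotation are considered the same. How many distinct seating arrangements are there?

120

Fix one person's seat to break rotational symmetry; the remaining 5 people can be arranged in (5)! = 120 ways.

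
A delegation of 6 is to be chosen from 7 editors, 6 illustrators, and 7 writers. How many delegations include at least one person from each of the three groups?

32340

With no constraint there are C(20,6) = 38760 possible selections.
Subtract selections that omit an entire group: no editors → C(13,6) = 1716; no illustrators → C(14,6) = 3003; no writers → C(13,6) = 1716.
Add back selections omitting two groups (i.e. drawn from a single group): C(7,6) + C(6,6) + C(7,6) = 15.
By inclusion–exclusion: 38760 − 6435 + 15 = 32340.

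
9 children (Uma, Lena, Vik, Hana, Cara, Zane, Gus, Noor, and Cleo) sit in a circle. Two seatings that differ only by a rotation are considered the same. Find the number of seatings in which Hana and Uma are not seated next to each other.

30240

All circular seatings of 9 people number (8)! = 40320.
Seatings with Hana beside Uma: treat them as a block with 2 internal orders, giving 2 × (7)! = 10080.
Subtracting, 40320 − 10080 = 30240.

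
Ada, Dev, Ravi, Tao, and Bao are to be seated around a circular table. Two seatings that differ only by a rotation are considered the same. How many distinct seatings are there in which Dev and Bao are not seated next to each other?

Without the restriction there are (4)! = 24 seatings.
Those with Dev next to Bao: fuse the pair into one unit and seat 4 units around a circle — 2·(3)! = 12.
Subtracting, 24 − 12 = 12.

12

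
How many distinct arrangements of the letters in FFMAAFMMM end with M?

560

Fix M in the last position and arrange the remaining 8 letters.
Those 8 letters have A appearing twice, F appearing 3 times, and M appearing 3 times, giving (8)!/(3!·3!·2!) = 560.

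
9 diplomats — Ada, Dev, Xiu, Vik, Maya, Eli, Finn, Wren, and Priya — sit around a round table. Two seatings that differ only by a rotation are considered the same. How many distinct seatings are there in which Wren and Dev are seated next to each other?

Treat {Wren, Dev} as one unit (2 internal orders) and seat the resulting 8 units around the table: (7)! circular arrangements.
So 2 × (7)! = 2 × 5040 = 10080.

10080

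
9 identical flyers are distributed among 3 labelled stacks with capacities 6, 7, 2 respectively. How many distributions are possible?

Ignoring the caps, the number of non-negative solutions to x_1+…+x_3 = 9 is C(11,2) = 55.
Subtract solutions that violate a single cap (substitute x_i' = x_i − (cap_i+1)): x_1 ≥ 7 gives C(4,2) = 6; x_2 ≥ 8 gives C(3,2) = 3; x_3 ≥ 3 gives C(8,2) = 28. Together 37.
No two caps can be exceeded simultaneously, so the pair terms are all 0.
By inclusion–exclusion the count is 55 − 37 + 0 = 18.

18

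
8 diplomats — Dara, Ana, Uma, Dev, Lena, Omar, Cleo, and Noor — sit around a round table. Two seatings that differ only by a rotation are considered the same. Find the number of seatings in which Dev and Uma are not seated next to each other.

Without the restriction there are (7)! = 5040 seatings.
Seatings with Dev beside Uma: treat them as a block with 2 internal orders, giving 2 × (6)! = 1440.
Subtracting, 5040 − 1440 = 3600.

3600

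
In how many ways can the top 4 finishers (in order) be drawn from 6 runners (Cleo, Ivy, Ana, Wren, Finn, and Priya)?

360

There are 6 choices for 1st place, 5 for 2nd, and so on down to 3 for position 4.
That gives 6 × 5 × 4 × 3 = 360.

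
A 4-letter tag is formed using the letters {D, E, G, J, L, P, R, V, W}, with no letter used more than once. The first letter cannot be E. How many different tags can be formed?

2688

The first letter has 9−1 = 8 choices (anything except E).
The remaining 3 letters are filled from the other 8 symbols without repetition: 8 × 7 × 6 = 336.
Total: 8 × 336 = 2688.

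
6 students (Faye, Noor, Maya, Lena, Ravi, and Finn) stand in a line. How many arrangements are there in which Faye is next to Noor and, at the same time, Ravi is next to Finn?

Treat {Faye,Noor} as one block (2 orders) and {Ravi,Finn} as another (2 orders).
That leaves 4 units to arrange: 2 × 2 × 4! = 4 × 24 = 96.

96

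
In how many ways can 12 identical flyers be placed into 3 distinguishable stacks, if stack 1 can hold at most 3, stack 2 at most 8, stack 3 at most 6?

By stars and bars, unrestricted non-negative solutions to x_1+…+x_3 = 12 number C(12+2,2) = 91.
Subtract solutions that violate a single cap (substitute x_i' = x_i − (cap_i+1)): x_1 ≥ 4 gives C(10,2) = 45; x_2 ≥ 9 gives C(5,2) = 10; x_3 ≥ 7 gives C(7,2) = 21. Together 76.
Add back pairs where two caps are both exceeded: 0 + 3 + 0 = 3.
By inclusion–exclusion the count is 91 − 76 + 3 = 18.

18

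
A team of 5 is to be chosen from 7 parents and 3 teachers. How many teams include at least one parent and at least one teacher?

231

With no constraint there are C(10,5) = 252 possible selections.
Selections missing a whole group: no parents → C(3,5) = 0; no teachers → C(7,5) = 21.
Both groups omitted at once is impossible, so 252 − 21 = 231.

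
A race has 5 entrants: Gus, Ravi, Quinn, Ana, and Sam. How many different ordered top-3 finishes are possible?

This is an ordered selection of 3 from 5: P(5,3).
That gives 5 × 4 × 3 = 60.

60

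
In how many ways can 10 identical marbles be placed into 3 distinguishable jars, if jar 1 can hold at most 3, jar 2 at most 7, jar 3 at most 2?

By stars and bars, unrestricted non-negative solutions to x_1+…+x_3 = 10 number C(10+2,2) = 66.
Subtract solutions that violate a single cap (substitute x_i' = x_i − (cap_i+1)): x_1 ≥ 4 gives C(8,2) = 28; x_2 ≥ 8 gives C(4,2) = 6; x_3 ≥ 3 gives C(9,2) = 36. Together 70.
Add back pairs where two caps are both exceeded: 0 + 10 + 0 = 10.
By inclusion–exclusion the count is 66 − 70 + 10 = 6.

6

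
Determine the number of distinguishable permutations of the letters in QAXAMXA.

The 7 letters of QAXAMXA have repeats: A appearing 3 times and X appearing twice.
So there are 7! / (3!·2!) = 420 distinguishable arrangements.

420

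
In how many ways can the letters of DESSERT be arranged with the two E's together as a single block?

Treat the 2 copies of E as a single block. The multiset to arrange is then {EE, D, R, S, S, T}, 6 items in all.
That gives (6)!/(2!) = 360 arrangements.

360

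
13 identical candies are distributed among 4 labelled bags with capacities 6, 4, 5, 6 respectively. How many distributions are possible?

127

By stars and bars, unrestricted non-negative solutions to x_1+…+x_4 = 13 number C(13+3,3) = 560.
Subtract solutions that violate a single cap (substitute x_i' = x_i − (cap_i+1)): x_1 ≥ 7 gives C(9,3) = 84; x_2 ≥ 5 gives C(11,3) = 165; x_3 ≥ 6 gives C(10,3) = 120; x_4 ≥ 7 gives C(9,3) = 84. Together 453.
Add back pairs where two caps are both exceeded: 4 + 1 + 0 + 10 + 4 + 1 = 20.
By inclusion–exclusion the count is 560 − 453 + 20 = 127.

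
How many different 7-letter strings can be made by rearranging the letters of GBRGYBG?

420

GBRGYBG has 7 letters with B appearing twice and G appearing 3 times.
The number of distinct arrangements is 7!/(3!·2!) = 5040/12 = 420.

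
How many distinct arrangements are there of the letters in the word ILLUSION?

ILLUSION has 8 letters with I appearing twice and L appearing twice.
So there are 8! / (2!·2!) = 10080 distinguishable arrangements.

10080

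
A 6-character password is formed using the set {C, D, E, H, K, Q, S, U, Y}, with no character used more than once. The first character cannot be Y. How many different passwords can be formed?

53760

The first character has 9−1 = 8 choices (anything except Y).
The remaining 5 characters are filled from the other 8 symbols without repetition: 8 × 7 × 6 × 5 × 4 = 6720.
Total: 8 × 6720 = 53760.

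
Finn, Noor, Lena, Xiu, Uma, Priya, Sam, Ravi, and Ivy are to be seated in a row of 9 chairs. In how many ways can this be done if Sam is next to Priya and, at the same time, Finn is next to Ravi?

Treat {Sam,Priya} as one block (2 orders) and {Finn,Ravi} as another (2 orders).
That leaves 7 units to arrange: 2 × 2 × 7! = 4 × 5040 = 20160.

20160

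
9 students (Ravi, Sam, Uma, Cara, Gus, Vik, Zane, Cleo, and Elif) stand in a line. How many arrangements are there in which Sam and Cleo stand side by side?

80640

Treat {Sam, Cleo} as a single unit. There are 8 units to order, and the pair itself can be ordered 2 ways.
So the count is 2·(8)! = 80640.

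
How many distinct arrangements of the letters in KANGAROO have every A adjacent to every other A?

2520

Treat the 2 copies of A as a single block. The multiset to arrange is then {AA, G, K, N, O, O, R}, 7 items in all.
That gives (7)!/(2!) = 2520 arrangements.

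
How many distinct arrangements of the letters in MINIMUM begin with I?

120

With the first slot taken by I, it remains to arrange the other 6 letters (MNIMUM).
Those 6 letters have M appearing 3 times, giving (6)!/(3!) = 120.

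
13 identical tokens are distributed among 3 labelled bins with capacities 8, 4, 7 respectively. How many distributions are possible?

25

Without the upper bounds there are C(15,2) = 105 ways to split 13 among 3 bins.
Subtract solutions that violate a single cap (substitute x_i' = x_i − (cap_i+1)): x_1 ≥ 9 gives C(6,2) = 15; x_2 ≥ 5 gives C(10,2) = 45; x_3 ≥ 8 gives C(7,2) = 21. Together 81.
Add back pairs where two caps are both exceeded: 0 + 0 + 1 = 1.
By inclusion–exclusion the count is 105 − 81 + 1 = 25.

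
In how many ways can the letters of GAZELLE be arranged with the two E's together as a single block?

360

Treat the 2 copies of E as a single block. The multiset to arrange is then {EE, A, G, L, L, Z}, 6 items in all.
That gives (6)!/(2!) = 360 arrangements.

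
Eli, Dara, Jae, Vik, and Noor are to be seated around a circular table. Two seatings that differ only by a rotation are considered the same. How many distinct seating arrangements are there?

24

Fix one person's seat to break rotational symmetry; the remaining 4 people can be arranged in (4)! = 24 ways.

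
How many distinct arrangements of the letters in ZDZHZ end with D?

4

With the last slot taken by D, it remains to arrange the other 4 letters (ZZHZ).
Those 4 letters have Z appearing 3 times, giving (4)!/(3!) = 4.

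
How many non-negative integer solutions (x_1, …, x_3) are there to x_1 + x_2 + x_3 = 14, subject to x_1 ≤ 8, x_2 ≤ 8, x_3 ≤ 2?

Ignoring the caps, the number of non-negative solutions to x_1+…+x_3 = 14 is C(16,2) = 120.
Subtract solutions that violate a single cap (substitute x_i' = x_i − (cap_i+1)): x_1 ≥ 9 gives C(7,2) = 21; x_2 ≥ 9 gives C(7,2) = 21; x_3 ≥ 3 gives C(13,2) = 78. Together 120.
Add back pairs where two caps are both exceeded: 0 + 6 + 6 = 12.
By inclusion–exclusion the count is 120 − 120 + 12 = 12.

12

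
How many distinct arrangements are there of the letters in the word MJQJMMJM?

280

Letter multiplicities in MJQJMMJM: J×3, M×4, Q×1.
So there are 8! / (4!·3!) = 280 distinguishable arrangements.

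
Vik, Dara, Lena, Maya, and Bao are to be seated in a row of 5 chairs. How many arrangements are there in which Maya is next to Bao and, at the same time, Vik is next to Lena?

24

Treat {Maya,Bao} as one block (2 orders) and {Vik,Lena} as another (2 orders).
That leaves 3 units to arrange: 2 × 2 × 3! = 4 × 6 = 24.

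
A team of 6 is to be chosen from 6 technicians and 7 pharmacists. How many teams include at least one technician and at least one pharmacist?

With no constraint there are C(13,6) = 1716 possible selections.
Subtract selections that omit an entire group: no technicians → C(7,6) = 7; no pharmacists → C(6,6) = 1.
Both groups omitted at once is impossible, so 1716 − 8 = 1708.

1708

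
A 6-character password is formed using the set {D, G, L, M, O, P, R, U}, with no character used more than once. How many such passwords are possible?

This is a permutation of 6 out of 8: P(8,6) = 8!/2!.
That product is 8 × 7 × 6 × 5 × 4 × 3 = 20160.

20160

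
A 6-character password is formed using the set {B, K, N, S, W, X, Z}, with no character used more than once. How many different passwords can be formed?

5040

Choose and order 6 of the 7 symbols: the first character has 7 options, the next 6, and so on down to 2.
That product is 7 × 6 × 5 × 4 × 3 × 2 = 5040.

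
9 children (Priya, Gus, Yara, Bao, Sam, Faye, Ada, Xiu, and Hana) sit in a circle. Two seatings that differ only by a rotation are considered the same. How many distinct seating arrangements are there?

40320

Seat Priya anywhere (absorbing the rotational symmetry), then permute the other 8: (8)! = 40320.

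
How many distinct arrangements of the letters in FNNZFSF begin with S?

60

With the first slot taken by S, it remains to arrange the other 6 letters (FNNZFF).
Those 6 letters have F appearing 3 times and N appearing twice, giving (6)!/(3!·2!) = 60.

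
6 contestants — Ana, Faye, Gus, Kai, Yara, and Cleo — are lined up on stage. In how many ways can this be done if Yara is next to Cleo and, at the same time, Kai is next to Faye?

96

Treat {Yara,Cleo} as one block (2 orders) and {Kai,Faye} as another (2 orders).
That leaves 4 units to arrange: 2 × 2 × 4! = 4 × 24 = 96.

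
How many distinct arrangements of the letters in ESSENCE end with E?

With the last slot taken by E, it remains to arrange the other 6 letters (SSENCE).
Those 6 letters have E appearing twice and S appearing twice, giving (6)!/(2!·2!) = 180.

180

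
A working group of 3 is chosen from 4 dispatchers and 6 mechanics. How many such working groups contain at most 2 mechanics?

Split by how many mechanics are chosen (0 through 2).
Sum: C(6,0)·C(4,3) + C(6,1)·C(4,2) + C(6,2)·C(4,1) = 4 + 36 + 60 = 100.

100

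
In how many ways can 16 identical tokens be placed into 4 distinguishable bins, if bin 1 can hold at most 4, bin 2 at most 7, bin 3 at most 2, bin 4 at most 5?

Ignoring the caps, the number of non-negative solutions to x_1+…+x_4 = 16 is C(19,3) = 969.
Subtract solutions that violate a single cap (substitute x_i' = x_i − (cap_i+1)): x_1 ≥ 5 gives C(14,3) = 364; x_2 ≥ 8 gives C(11,3) = 165; x_3 ≥ 3 gives C(16,3) = 560; x_4 ≥ 6 gives C(13,3) = 286. Together 1375.
Add back pairs where two caps are both exceeded: 20 + 165 + 56 + 56 + 10 + 120 = 427.
Subtract triples: 1 + 0 + 10 + 0 = 11.
By inclusion–exclusion the count is 969 − 1375 + 427 − 11 = 10.

10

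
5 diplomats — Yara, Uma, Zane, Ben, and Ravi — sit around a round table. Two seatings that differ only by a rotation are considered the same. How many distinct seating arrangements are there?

Seat Yara anywhere (absorbing the rotational symmetry), then permute the other 4: (4)! = 24.

24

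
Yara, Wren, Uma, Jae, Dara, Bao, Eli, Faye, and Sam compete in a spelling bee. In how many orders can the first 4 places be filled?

There are 9 choices for 1st place, 8 for 2nd, and so on down to 6 for position 4.
That gives 9 × 8 × 7 × 6 = 3024.

3024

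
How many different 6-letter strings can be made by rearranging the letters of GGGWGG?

Letter multiplicities in GGGWGG: G×5, W×1.
Dividing 6! = 720 by 5! = 120 for the repeated letters gives 6.

6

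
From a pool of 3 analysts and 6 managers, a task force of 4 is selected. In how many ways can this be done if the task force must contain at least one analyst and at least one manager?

111

Total 4-person selections from all 9: C(9,4) = 126.
Selections missing a whole group: no analysts → C(6,4) = 15; no managers → C(3,4) = 0.
Both groups omitted at once is impossible, so 126 − 15 = 111.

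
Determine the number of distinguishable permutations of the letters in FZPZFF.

60

Letter multiplicities in FZPZFF: F×3, P×1, Z×2.
Dividing 6! = 720 by 3!·2! = 12 for the repeated letters gives 60.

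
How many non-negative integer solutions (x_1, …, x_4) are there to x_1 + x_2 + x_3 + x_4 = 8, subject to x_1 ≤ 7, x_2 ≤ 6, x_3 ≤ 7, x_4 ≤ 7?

158

Ignoring the caps, the number of non-negative solutions to x_1+…+x_4 = 8 is C(11,3) = 165.
Subtract solutions that violate a single cap (substitute x_i' = x_i − (cap_i+1)): x_1 ≥ 8 gives C(3,3) = 1; x_2 ≥ 7 gives C(4,3) = 4; x_3 ≥ 8 gives C(3,3) = 1; x_4 ≥ 8 gives C(3,3) = 1. Together 7.
No two caps can be exceeded simultaneously, so the pair terms are all 0.
By inclusion–exclusion the count is 165 − 7 + 0 = 158.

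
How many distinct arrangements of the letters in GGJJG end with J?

4

Fix J in the last position and arrange the remaining 4 letters.
Those 4 letters have G appearing 3 times, giving (4)!/(3!) = 4.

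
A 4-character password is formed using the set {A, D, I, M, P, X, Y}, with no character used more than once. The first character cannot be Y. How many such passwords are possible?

The first character has 7−1 = 6 choices (anything except Y).
The remaining 3 characters are filled from the other 6 symbols without repetition: 6 × 5 × 4 = 120.
Total: 6 × 120 = 720.

720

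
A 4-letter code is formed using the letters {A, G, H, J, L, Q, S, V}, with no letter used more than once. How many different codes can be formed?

1680

Choose and order 4 of the 8 symbols: the first letter has 8 options, the next 7, then 6, 5.
8 × 7 × 6 × 5 = 1680.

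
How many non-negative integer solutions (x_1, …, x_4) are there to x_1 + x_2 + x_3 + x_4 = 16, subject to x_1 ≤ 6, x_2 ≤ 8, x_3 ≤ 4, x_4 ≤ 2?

Without the upper bounds there are C(19,3) = 969 ways to split 16 among 4 variables.
Subtract solutions that violate a single cap (substitute x_i' = x_i − (cap_i+1)): x_1 ≥ 7 gives C(12,3) = 220; x_2 ≥ 9 gives C(10,3) = 120; x_3 ≥ 5 gives C(14,3) = 364; x_4 ≥ 3 gives C(16,3) = 560. Together 1264.
Add back pairs where two caps are both exceeded: 1 + 35 + 84 + 10 + 35 + 165 = 330.
Subtract triples: 0 + 0 + 4 + 0 = 4.
By inclusion–exclusion the count is 969 − 1264 + 330 − 4 = 31.

31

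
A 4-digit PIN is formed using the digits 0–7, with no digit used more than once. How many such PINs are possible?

1680

Choose and order 4 of the 8 symbols: the first digit has 8 options, the next 7, then 6, 5.
That product is 8 × 7 × 6 × 5 = 1680.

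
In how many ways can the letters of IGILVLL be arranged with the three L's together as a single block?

Treat the 3 copies of L as a single block. The multiset to arrange is then {LLL, G, I, I, V}, 5 items in all.
That gives (5)!/(2!) = 60 arrangements.

60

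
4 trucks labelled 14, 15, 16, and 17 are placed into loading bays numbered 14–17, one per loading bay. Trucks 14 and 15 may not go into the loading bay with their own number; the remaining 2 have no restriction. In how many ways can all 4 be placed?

Let Aᵢ (for i ∈ {14, 15}) be the placements that put truck i in its forbidden loading bay. Any j of these fix j positions, leaving (4−j)! ways to fill the rest, and there are C(2,j) ways to pick which j.
By inclusion–exclusion, the number of valid placements is Σ_{j=0}^{2} (−1)^j C(2,j)·(4−j)!.
Computing: 24 − 12 + 2 = 14.

14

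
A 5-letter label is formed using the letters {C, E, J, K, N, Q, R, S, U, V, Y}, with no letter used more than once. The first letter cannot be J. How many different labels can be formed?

The first letter has 11−1 = 10 choices (anything except J).
The remaining 4 letters are filled from the other 10 symbols without repetition: 10 × 9 × 8 × 7 = 5040.
Total: 10 × 5040 = 50400.

50400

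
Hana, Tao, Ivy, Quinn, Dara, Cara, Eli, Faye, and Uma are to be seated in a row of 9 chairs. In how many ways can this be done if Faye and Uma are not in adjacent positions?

There are 9! = 362880 arrangements in all. If Faye and Uma are adjacent, merging them into one block gives 2·(8)! = 80640 arrangements.
So 362880 − 80640 = 282240 arrangements keep them apart.

282240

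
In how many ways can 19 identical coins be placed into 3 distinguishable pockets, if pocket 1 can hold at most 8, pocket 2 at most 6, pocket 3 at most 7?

By stars and bars, unrestricted non-negative solutions to x_1+…+x_3 = 19 number C(19+2,2) = 210.
Subtract solutions that violate a single cap (substitute x_i' = x_i − (cap_i+1)): x_1 ≥ 9 gives C(12,2) = 66; x_2 ≥ 7 gives C(14,2) = 91; x_3 ≥ 8 gives C(13,2) = 78. Together 235.
Add back pairs where two caps are both exceeded: 10 + 6 + 15 = 31.
By inclusion–exclusion the count is 210 − 235 + 31 = 6.

6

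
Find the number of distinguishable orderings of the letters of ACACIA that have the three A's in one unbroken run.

12

Treat the 3 copies of A as a single block. The multiset to arrange is then {AAA, C, C, I}, 4 items in all.
That gives (4)!/(2!) = 12 arrangements.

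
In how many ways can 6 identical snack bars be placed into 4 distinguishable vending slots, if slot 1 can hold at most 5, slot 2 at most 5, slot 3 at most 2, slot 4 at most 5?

61

By stars and bars, unrestricted non-negative solutions to x_1+…+x_4 = 6 number C(6+3,3) = 84.
Subtract solutions that violate a single cap (substitute x_i' = x_i − (cap_i+1)): x_1 ≥ 6 gives C(3,3) = 1; x_2 ≥ 6 gives C(3,3) = 1; x_3 ≥ 3 gives C(6,3) = 20; x_4 ≥ 6 gives C(3,3) = 1. Together 23.
No two caps can be exceeded simultaneously, so the pair terms are all 0.
By inclusion–exclusion the count is 84 − 23 + 0 = 61.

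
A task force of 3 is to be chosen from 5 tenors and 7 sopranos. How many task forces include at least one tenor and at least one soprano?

Unrestricted: C(12,3) = 220 ways to pick any 3 of the 12.
Subtract selections that omit an entire group: no tenors → C(7,3) = 35; no sopranos → C(5,3) = 10.
Both groups omitted at once is impossible, so 220 − 45 = 175.

175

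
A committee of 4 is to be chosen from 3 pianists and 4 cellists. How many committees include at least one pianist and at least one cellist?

34

Unrestricted: C(7,4) = 35 ways to pick any 4 of the 7.
Selections missing a whole group: no pianists → C(4,4) = 1; no cellists → C(3,4) = 0.
Both groups omitted at once is impossible, so 35 − 1 = 34.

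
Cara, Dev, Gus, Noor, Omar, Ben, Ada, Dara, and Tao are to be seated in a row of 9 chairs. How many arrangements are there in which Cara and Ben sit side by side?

Glue Cara and Ben into one block (2 internal orders), leaving 8 units to arrange in a row.
That gives 2 × 8! = 2 × 40320 = 80640.

80640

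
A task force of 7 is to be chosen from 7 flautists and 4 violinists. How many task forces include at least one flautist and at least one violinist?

329

Unrestricted: C(11,7) = 330 ways to pick any 7 of the 11.
Subtract selections that omit an entire group: no flautists → C(4,7) = 0; no violinists → C(7,7) = 1.
Both groups omitted at once is impossible, so 330 − 1 = 329.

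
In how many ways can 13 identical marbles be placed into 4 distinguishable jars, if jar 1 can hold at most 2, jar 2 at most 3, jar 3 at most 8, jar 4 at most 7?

66

By stars and bars, unrestricted non-negative solutions to x_1+…+x_4 = 13 number C(13+3,3) = 560.
Subtract solutions that violate a single cap (substitute x_i' = x_i − (cap_i+1)): x_1 ≥ 3 gives C(13,3) = 286; x_2 ≥ 4 gives C(12,3) = 220; x_3 ≥ 9 gives C(7,3) = 35; x_4 ≥ 8 gives C(8,3) = 56. Together 597.
Add back pairs where two caps are both exceeded: 84 + 4 + 10 + 1 + 4 + 0 = 103.
By inclusion–exclusion the count is 560 − 597 + 103 = 66.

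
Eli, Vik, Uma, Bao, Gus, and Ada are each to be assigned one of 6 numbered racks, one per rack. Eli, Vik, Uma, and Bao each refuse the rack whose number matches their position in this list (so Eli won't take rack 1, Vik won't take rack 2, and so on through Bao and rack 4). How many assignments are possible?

Let Aᵢ (for 1 ≤ i ≤ 4) be the placements that put person i in their forbidden rack. Any j of these fix j positions, leaving (6−j)! ways to fill the rest, and there are C(4,j) ways to pick which j.
By inclusion–exclusion, the number of valid placements is Σ_{j=0}^{4} (−1)^j C(4,j)·(6−j)!.
Computing: 720 − 480 + 144 − 24 + 2 = 362.

362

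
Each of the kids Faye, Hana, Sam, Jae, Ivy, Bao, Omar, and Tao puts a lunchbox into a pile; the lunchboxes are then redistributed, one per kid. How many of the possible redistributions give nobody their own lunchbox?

Count assignments avoiding every fixed point. For any j of the 8 kids fixed to their own lunchbox, the other 8−j can be arranged in (8−j)! ways.
By inclusion–exclusion this is Σ_{j=0}^{8} (−1)^j C(8,j)·(8−j)!.
Computing: 40320 − 40320 + 20160 − 6720 + 1680 − 336 + 56 − 8 + 1 = 14833.

14833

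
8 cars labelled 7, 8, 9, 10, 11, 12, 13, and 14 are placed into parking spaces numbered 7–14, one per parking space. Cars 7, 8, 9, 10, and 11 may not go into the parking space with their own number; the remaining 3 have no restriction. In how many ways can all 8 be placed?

21234

Let Aᵢ (for 7 ≤ i ≤ 11) be the placements that put car i in its forbidden parking space. Any j of these fix j positions, leaving (8−j)! ways to fill the rest, and there are C(5,j) ways to pick which j.
By inclusion–exclusion, the number of valid placements is Σ_{j=0}^{5} (−1)^j C(5,j)·(8−j)!.
Computing: 40320 − 25200 + 7200 − 1200 + 120 − 6 = 21234.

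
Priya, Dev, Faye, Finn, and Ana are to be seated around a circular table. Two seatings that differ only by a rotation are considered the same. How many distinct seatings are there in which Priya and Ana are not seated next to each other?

All circular seatings of 5 people number (4)! = 24.
Seatings with Priya beside Ana: treat them as a block with 2 internal orders, giving 2 × (3)! = 12.
Subtracting, 24 − 12 = 12.

12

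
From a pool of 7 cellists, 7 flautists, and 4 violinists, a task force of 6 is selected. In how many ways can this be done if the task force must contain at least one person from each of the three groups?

14651

Total 6-person selections from all 18: C(18,6) = 18564.
Subtract selections that omit an entire group: no cellists → C(11,6) = 462; no flautists → C(11,6) = 462; no violinists → C(14,6) = 3003.
Add back selections omitting two groups (i.e. drawn from a single group): C(7,6) + C(7,6) + C(4,6) = 14.
By inclusion–exclusion: 18564 − 3927 + 14 = 14651.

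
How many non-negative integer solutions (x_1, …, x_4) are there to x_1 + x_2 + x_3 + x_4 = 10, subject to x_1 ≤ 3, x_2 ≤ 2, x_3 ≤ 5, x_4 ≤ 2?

By stars and bars, unrestricted non-negative solutions to x_1+…+x_4 = 10 number C(10+3,3) = 286.
Subtract solutions that violate a single cap (substitute x_i' = x_i − (cap_i+1)): x_1 ≥ 4 gives C(9,3) = 84; x_2 ≥ 3 gives C(10,3) = 120; x_3 ≥ 6 gives C(7,3) = 35; x_4 ≥ 3 gives C(10,3) = 120. Together 359.
Add back pairs where two caps are both exceeded: 20 + 1 + 20 + 4 + 35 + 4 = 84.
Subtract triples: 0 + 1 + 0 + 0 = 1.
By inclusion–exclusion the count is 286 − 359 + 84 − 1 = 10.

10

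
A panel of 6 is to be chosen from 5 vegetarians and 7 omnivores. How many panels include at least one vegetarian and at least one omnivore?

917

Unrestricted: C(12,6) = 924 ways to pick any 6 of the 12.
Selections missing a whole group: no vegetarians → C(7,6) = 7; no omnivores → C(5,6) = 0.
Both groups omitted at once is impossible, so 924 − 7 = 917.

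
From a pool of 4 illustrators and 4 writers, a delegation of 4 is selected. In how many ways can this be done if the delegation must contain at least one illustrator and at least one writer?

68

Total 4-person selections from all 8: C(8,4) = 70.
Subtract selections that omit an entire group: no illustrators → C(4,4) = 1; no writers → C(4,4) = 1.
Both groups omitted at once is impossible, so 70 − 2 = 68.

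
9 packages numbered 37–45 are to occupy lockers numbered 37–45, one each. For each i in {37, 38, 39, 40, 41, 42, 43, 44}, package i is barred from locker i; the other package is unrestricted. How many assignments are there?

Let Aᵢ (for 37 ≤ i ≤ 44) be the placements that put package i in its forbidden locker. Any j of these fix j positions, leaving (9−j)! ways to fill the rest, and there are C(8,j) ways to pick which j.
By inclusion–exclusion, the number of valid placements is Σ_{j=0}^{8} (−1)^j C(8,j)·(9−j)!.
Computing: 362880 − 322560 + 141120 − 40320 + 8400 − 1344 + 168 − 16 + 1 = 148329.

148329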